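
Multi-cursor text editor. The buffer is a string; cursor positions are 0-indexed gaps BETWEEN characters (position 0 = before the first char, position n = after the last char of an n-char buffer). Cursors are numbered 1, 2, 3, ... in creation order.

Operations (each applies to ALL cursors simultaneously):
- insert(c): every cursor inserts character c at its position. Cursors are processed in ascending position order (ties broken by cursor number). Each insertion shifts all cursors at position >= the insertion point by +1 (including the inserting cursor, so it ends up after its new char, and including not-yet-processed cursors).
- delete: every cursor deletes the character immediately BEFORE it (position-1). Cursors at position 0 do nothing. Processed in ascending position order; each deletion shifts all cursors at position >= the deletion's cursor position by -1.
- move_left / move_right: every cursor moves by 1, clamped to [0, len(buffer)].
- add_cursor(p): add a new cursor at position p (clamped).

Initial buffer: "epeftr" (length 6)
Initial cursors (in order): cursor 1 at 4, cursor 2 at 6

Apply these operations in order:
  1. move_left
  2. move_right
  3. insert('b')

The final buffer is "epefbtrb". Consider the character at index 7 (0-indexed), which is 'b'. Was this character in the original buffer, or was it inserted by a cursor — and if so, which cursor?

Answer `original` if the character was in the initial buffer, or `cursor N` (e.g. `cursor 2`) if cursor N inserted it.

After op 1 (move_left): buffer="epeftr" (len 6), cursors c1@3 c2@5, authorship ......
After op 2 (move_right): buffer="epeftr" (len 6), cursors c1@4 c2@6, authorship ......
After op 3 (insert('b')): buffer="epefbtrb" (len 8), cursors c1@5 c2@8, authorship ....1..2
Authorship (.=original, N=cursor N): . . . . 1 . . 2
Index 7: author = 2

Answer: cursor 2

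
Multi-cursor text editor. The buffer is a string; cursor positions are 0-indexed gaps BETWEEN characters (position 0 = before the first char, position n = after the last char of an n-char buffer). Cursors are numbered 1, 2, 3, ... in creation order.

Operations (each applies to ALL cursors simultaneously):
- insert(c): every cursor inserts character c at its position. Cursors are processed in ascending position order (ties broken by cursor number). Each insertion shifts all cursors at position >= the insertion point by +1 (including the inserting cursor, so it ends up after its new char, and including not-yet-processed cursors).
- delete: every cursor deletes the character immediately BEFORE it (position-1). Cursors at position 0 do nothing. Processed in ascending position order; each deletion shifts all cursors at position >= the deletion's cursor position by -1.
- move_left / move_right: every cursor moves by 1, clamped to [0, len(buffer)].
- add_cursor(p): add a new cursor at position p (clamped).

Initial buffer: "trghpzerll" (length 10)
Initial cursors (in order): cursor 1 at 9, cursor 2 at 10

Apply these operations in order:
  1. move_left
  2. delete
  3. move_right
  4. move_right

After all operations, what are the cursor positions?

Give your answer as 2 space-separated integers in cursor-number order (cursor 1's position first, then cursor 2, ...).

After op 1 (move_left): buffer="trghpzerll" (len 10), cursors c1@8 c2@9, authorship ..........
After op 2 (delete): buffer="trghpzel" (len 8), cursors c1@7 c2@7, authorship ........
After op 3 (move_right): buffer="trghpzel" (len 8), cursors c1@8 c2@8, authorship ........
After op 4 (move_right): buffer="trghpzel" (len 8), cursors c1@8 c2@8, authorship ........

Answer: 8 8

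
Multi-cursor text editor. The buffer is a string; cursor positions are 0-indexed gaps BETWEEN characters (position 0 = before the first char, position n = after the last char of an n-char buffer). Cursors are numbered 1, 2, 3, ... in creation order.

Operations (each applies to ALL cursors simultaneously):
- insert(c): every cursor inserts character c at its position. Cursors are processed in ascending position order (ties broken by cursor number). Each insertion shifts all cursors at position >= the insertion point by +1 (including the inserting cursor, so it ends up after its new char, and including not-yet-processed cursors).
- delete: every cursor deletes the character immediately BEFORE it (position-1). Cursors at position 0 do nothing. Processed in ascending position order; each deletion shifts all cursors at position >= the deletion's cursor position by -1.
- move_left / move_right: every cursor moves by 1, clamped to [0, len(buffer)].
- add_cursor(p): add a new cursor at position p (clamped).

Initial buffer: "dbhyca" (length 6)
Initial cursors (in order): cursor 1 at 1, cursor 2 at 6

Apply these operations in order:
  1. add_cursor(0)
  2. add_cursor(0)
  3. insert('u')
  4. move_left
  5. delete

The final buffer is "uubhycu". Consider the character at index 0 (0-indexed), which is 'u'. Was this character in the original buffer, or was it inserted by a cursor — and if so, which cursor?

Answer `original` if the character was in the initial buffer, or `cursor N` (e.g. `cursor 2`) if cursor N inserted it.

After op 1 (add_cursor(0)): buffer="dbhyca" (len 6), cursors c3@0 c1@1 c2@6, authorship ......
After op 2 (add_cursor(0)): buffer="dbhyca" (len 6), cursors c3@0 c4@0 c1@1 c2@6, authorship ......
After op 3 (insert('u')): buffer="uudubhycau" (len 10), cursors c3@2 c4@2 c1@4 c2@10, authorship 34.1.....2
After op 4 (move_left): buffer="uudubhycau" (len 10), cursors c3@1 c4@1 c1@3 c2@9, authorship 34.1.....2
After op 5 (delete): buffer="uubhycu" (len 7), cursors c3@0 c4@0 c1@1 c2@6, authorship 41....2
Authorship (.=original, N=cursor N): 4 1 . . . . 2
Index 0: author = 4

Answer: cursor 4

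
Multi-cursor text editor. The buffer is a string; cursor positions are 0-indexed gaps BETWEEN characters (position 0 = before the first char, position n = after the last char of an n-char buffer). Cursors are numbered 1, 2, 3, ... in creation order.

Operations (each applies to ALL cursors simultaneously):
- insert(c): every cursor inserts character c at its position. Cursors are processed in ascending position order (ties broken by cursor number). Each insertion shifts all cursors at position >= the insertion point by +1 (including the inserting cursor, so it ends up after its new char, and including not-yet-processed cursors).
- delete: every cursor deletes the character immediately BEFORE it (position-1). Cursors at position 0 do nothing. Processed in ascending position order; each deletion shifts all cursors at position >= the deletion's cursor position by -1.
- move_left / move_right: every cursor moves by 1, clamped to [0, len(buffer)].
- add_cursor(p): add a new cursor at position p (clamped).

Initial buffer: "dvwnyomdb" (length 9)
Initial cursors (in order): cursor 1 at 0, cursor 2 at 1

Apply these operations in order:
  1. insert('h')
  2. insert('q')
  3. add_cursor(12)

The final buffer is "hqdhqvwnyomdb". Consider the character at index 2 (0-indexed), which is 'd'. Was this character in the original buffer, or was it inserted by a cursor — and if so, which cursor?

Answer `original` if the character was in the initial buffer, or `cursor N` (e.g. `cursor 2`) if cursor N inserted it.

After op 1 (insert('h')): buffer="hdhvwnyomdb" (len 11), cursors c1@1 c2@3, authorship 1.2........
After op 2 (insert('q')): buffer="hqdhqvwnyomdb" (len 13), cursors c1@2 c2@5, authorship 11.22........
After op 3 (add_cursor(12)): buffer="hqdhqvwnyomdb" (len 13), cursors c1@2 c2@5 c3@12, authorship 11.22........
Authorship (.=original, N=cursor N): 1 1 . 2 2 . . . . . . . .
Index 2: author = original

Answer: original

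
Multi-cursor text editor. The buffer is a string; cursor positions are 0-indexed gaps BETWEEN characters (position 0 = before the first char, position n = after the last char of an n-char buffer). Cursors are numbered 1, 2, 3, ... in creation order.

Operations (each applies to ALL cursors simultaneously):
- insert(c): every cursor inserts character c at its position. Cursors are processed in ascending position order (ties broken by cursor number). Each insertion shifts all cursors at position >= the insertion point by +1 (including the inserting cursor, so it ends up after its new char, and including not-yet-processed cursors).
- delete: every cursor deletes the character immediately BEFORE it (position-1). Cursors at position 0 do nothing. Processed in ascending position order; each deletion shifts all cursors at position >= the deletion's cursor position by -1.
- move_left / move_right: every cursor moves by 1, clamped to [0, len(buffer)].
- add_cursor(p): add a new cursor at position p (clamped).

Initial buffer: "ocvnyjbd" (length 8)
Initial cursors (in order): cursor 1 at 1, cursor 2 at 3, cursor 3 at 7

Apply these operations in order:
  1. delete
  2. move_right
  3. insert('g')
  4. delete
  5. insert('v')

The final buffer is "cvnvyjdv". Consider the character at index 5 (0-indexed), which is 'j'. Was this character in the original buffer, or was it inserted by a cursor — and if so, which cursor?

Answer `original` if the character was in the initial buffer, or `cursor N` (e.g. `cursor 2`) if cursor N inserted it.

After op 1 (delete): buffer="cnyjd" (len 5), cursors c1@0 c2@1 c3@4, authorship .....
After op 2 (move_right): buffer="cnyjd" (len 5), cursors c1@1 c2@2 c3@5, authorship .....
After op 3 (insert('g')): buffer="cgngyjdg" (len 8), cursors c1@2 c2@4 c3@8, authorship .1.2...3
After op 4 (delete): buffer="cnyjd" (len 5), cursors c1@1 c2@2 c3@5, authorship .....
After op 5 (insert('v')): buffer="cvnvyjdv" (len 8), cursors c1@2 c2@4 c3@8, authorship .1.2...3
Authorship (.=original, N=cursor N): . 1 . 2 . . . 3
Index 5: author = original

Answer: original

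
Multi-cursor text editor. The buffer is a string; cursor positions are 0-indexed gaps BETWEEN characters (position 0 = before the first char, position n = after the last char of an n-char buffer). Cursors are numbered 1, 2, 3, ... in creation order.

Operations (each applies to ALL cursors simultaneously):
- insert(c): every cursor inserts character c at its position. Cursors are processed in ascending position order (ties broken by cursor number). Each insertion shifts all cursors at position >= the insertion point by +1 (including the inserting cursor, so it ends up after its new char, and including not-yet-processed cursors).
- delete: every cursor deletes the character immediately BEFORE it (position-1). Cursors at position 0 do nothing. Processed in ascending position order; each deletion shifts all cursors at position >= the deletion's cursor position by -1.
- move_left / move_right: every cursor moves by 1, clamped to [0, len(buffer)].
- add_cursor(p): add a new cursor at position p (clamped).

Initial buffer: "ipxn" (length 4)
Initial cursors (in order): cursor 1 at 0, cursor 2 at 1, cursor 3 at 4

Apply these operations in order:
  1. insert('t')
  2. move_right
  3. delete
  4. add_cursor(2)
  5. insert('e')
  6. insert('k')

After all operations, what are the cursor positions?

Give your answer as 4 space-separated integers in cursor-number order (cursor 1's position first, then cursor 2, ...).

After op 1 (insert('t')): buffer="titpxnt" (len 7), cursors c1@1 c2@3 c3@7, authorship 1.2...3
After op 2 (move_right): buffer="titpxnt" (len 7), cursors c1@2 c2@4 c3@7, authorship 1.2...3
After op 3 (delete): buffer="ttxn" (len 4), cursors c1@1 c2@2 c3@4, authorship 12..
After op 4 (add_cursor(2)): buffer="ttxn" (len 4), cursors c1@1 c2@2 c4@2 c3@4, authorship 12..
After op 5 (insert('e')): buffer="teteexne" (len 8), cursors c1@2 c2@5 c4@5 c3@8, authorship 11224..3
After op 6 (insert('k')): buffer="tekteekkxnek" (len 12), cursors c1@3 c2@8 c4@8 c3@12, authorship 11122424..33

Answer: 3 8 12 8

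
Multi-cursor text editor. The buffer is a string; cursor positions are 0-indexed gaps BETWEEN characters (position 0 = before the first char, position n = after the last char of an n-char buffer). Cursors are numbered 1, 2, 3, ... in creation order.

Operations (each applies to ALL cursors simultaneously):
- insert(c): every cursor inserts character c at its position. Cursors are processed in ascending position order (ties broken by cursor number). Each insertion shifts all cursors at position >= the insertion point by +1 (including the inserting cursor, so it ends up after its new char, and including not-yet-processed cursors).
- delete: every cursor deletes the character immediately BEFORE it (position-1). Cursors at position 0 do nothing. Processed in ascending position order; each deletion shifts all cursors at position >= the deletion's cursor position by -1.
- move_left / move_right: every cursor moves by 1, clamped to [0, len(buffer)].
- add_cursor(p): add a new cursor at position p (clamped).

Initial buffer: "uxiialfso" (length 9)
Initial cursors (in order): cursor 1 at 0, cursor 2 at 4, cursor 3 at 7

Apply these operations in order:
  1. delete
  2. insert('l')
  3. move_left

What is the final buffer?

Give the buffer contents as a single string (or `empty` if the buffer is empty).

After op 1 (delete): buffer="uxialso" (len 7), cursors c1@0 c2@3 c3@5, authorship .......
After op 2 (insert('l')): buffer="luxilallso" (len 10), cursors c1@1 c2@5 c3@8, authorship 1...2..3..
After op 3 (move_left): buffer="luxilallso" (len 10), cursors c1@0 c2@4 c3@7, authorship 1...2..3..

Answer: luxilallso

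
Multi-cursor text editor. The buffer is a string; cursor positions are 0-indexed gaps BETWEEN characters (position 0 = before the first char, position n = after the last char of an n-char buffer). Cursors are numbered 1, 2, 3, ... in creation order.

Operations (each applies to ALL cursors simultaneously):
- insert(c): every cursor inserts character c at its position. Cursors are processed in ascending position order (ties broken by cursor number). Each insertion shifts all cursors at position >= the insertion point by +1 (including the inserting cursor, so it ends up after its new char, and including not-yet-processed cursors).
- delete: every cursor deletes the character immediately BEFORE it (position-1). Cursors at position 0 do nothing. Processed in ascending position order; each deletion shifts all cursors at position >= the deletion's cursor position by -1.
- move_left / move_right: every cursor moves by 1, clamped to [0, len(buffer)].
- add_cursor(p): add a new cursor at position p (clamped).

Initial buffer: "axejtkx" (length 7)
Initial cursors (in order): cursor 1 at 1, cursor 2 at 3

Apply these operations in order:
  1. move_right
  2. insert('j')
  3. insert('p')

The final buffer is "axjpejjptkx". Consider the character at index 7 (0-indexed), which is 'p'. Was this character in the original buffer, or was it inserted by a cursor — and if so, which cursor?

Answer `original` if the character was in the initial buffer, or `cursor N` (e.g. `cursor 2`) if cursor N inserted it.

After op 1 (move_right): buffer="axejtkx" (len 7), cursors c1@2 c2@4, authorship .......
After op 2 (insert('j')): buffer="axjejjtkx" (len 9), cursors c1@3 c2@6, authorship ..1..2...
After op 3 (insert('p')): buffer="axjpejjptkx" (len 11), cursors c1@4 c2@8, authorship ..11..22...
Authorship (.=original, N=cursor N): . . 1 1 . . 2 2 . . .
Index 7: author = 2

Answer: cursor 2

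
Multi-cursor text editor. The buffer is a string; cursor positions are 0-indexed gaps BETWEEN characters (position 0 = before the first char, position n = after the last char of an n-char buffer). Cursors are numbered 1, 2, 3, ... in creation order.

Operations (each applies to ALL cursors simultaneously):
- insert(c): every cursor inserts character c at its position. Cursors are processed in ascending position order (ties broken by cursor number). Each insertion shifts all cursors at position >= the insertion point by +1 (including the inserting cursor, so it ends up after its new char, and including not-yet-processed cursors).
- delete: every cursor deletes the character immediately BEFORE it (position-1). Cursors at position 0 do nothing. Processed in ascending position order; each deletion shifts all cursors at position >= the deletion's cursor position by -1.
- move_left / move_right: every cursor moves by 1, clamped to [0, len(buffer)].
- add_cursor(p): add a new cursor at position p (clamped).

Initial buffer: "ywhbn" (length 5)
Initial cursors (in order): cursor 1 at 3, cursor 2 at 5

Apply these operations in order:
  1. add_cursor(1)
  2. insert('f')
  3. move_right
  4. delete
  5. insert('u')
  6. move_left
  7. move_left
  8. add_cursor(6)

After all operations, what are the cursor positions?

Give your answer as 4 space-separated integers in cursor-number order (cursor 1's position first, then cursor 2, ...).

Answer: 4 6 1 6

Derivation:
After op 1 (add_cursor(1)): buffer="ywhbn" (len 5), cursors c3@1 c1@3 c2@5, authorship .....
After op 2 (insert('f')): buffer="yfwhfbnf" (len 8), cursors c3@2 c1@5 c2@8, authorship .3..1..2
After op 3 (move_right): buffer="yfwhfbnf" (len 8), cursors c3@3 c1@6 c2@8, authorship .3..1..2
After op 4 (delete): buffer="yfhfn" (len 5), cursors c3@2 c1@4 c2@5, authorship .3.1.
After op 5 (insert('u')): buffer="yfuhfunu" (len 8), cursors c3@3 c1@6 c2@8, authorship .33.11.2
After op 6 (move_left): buffer="yfuhfunu" (len 8), cursors c3@2 c1@5 c2@7, authorship .33.11.2
After op 7 (move_left): buffer="yfuhfunu" (len 8), cursors c3@1 c1@4 c2@6, authorship .33.11.2
After op 8 (add_cursor(6)): buffer="yfuhfunu" (len 8), cursors c3@1 c1@4 c2@6 c4@6, authorship .33.11.2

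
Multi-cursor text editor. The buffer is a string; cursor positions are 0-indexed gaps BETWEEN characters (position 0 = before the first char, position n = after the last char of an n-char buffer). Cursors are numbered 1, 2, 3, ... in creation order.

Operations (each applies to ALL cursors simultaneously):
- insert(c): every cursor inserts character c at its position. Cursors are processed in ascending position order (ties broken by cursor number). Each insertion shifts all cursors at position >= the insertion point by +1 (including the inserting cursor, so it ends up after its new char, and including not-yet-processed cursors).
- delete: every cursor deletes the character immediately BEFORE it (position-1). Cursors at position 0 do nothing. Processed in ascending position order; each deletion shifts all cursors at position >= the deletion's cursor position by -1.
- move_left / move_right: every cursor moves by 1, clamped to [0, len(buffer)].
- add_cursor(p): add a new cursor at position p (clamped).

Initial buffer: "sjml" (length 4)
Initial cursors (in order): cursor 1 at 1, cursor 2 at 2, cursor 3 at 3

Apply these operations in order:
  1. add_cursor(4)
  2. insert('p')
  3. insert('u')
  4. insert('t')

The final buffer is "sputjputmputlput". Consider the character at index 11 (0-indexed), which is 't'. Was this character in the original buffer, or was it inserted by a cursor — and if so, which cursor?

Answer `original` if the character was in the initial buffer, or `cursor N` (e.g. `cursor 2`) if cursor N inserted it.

After op 1 (add_cursor(4)): buffer="sjml" (len 4), cursors c1@1 c2@2 c3@3 c4@4, authorship ....
After op 2 (insert('p')): buffer="spjpmplp" (len 8), cursors c1@2 c2@4 c3@6 c4@8, authorship .1.2.3.4
After op 3 (insert('u')): buffer="spujpumpulpu" (len 12), cursors c1@3 c2@6 c3@9 c4@12, authorship .11.22.33.44
After op 4 (insert('t')): buffer="sputjputmputlput" (len 16), cursors c1@4 c2@8 c3@12 c4@16, authorship .111.222.333.444
Authorship (.=original, N=cursor N): . 1 1 1 . 2 2 2 . 3 3 3 . 4 4 4
Index 11: author = 3

Answer: cursor 3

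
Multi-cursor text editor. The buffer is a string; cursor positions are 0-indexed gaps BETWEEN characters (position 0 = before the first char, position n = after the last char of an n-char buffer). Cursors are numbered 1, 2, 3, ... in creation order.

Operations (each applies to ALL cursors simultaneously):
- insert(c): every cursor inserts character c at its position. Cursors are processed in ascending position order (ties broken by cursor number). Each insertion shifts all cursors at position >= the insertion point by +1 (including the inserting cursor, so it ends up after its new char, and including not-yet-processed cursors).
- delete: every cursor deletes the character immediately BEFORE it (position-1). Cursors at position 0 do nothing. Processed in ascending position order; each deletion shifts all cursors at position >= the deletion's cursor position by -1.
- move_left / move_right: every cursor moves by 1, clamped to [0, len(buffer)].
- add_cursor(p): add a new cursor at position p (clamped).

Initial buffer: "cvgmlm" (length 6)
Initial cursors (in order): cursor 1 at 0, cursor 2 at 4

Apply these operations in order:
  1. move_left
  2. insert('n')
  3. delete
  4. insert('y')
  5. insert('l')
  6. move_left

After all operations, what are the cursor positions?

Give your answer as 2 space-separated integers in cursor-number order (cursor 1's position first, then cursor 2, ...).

Answer: 1 6

Derivation:
After op 1 (move_left): buffer="cvgmlm" (len 6), cursors c1@0 c2@3, authorship ......
After op 2 (insert('n')): buffer="ncvgnmlm" (len 8), cursors c1@1 c2@5, authorship 1...2...
After op 3 (delete): buffer="cvgmlm" (len 6), cursors c1@0 c2@3, authorship ......
After op 4 (insert('y')): buffer="ycvgymlm" (len 8), cursors c1@1 c2@5, authorship 1...2...
After op 5 (insert('l')): buffer="ylcvgylmlm" (len 10), cursors c1@2 c2@7, authorship 11...22...
After op 6 (move_left): buffer="ylcvgylmlm" (len 10), cursors c1@1 c2@6, authorship 11...22...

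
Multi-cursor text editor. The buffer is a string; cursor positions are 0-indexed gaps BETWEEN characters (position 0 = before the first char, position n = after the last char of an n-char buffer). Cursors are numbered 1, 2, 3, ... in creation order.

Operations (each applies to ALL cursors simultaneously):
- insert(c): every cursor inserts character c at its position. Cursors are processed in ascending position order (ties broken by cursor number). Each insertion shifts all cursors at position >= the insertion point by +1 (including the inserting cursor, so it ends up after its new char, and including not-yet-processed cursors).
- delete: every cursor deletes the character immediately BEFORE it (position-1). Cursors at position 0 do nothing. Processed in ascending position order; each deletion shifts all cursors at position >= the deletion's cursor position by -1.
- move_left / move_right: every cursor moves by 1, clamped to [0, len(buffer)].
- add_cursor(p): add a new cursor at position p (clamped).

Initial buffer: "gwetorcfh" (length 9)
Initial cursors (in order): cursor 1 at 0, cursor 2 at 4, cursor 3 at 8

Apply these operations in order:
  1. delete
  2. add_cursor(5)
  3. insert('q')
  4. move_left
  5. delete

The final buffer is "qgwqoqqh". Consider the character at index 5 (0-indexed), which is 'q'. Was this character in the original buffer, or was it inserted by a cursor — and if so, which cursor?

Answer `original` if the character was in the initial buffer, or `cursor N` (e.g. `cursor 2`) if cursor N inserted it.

Answer: cursor 4

Derivation:
After op 1 (delete): buffer="gweorch" (len 7), cursors c1@0 c2@3 c3@6, authorship .......
After op 2 (add_cursor(5)): buffer="gweorch" (len 7), cursors c1@0 c2@3 c4@5 c3@6, authorship .......
After op 3 (insert('q')): buffer="qgweqorqcqh" (len 11), cursors c1@1 c2@5 c4@8 c3@10, authorship 1...2..4.3.
After op 4 (move_left): buffer="qgweqorqcqh" (len 11), cursors c1@0 c2@4 c4@7 c3@9, authorship 1...2..4.3.
After op 5 (delete): buffer="qgwqoqqh" (len 8), cursors c1@0 c2@3 c4@5 c3@6, authorship 1..2.43.
Authorship (.=original, N=cursor N): 1 . . 2 . 4 3 .
Index 5: author = 4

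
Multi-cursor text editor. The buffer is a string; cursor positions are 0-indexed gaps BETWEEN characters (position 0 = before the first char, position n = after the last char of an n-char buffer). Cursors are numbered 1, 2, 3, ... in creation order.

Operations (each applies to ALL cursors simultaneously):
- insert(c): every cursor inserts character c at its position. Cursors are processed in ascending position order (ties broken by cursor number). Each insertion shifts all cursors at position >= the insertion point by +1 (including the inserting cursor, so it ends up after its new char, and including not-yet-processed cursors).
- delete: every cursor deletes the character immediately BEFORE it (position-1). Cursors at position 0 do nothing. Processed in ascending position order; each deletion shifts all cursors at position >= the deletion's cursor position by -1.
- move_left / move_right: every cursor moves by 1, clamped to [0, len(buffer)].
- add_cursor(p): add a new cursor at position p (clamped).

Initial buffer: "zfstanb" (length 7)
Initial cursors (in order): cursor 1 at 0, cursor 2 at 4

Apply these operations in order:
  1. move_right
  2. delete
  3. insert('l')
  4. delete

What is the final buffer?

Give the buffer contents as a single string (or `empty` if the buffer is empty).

Answer: fstnb

Derivation:
After op 1 (move_right): buffer="zfstanb" (len 7), cursors c1@1 c2@5, authorship .......
After op 2 (delete): buffer="fstnb" (len 5), cursors c1@0 c2@3, authorship .....
After op 3 (insert('l')): buffer="lfstlnb" (len 7), cursors c1@1 c2@5, authorship 1...2..
After op 4 (delete): buffer="fstnb" (len 5), cursors c1@0 c2@3, authorship .....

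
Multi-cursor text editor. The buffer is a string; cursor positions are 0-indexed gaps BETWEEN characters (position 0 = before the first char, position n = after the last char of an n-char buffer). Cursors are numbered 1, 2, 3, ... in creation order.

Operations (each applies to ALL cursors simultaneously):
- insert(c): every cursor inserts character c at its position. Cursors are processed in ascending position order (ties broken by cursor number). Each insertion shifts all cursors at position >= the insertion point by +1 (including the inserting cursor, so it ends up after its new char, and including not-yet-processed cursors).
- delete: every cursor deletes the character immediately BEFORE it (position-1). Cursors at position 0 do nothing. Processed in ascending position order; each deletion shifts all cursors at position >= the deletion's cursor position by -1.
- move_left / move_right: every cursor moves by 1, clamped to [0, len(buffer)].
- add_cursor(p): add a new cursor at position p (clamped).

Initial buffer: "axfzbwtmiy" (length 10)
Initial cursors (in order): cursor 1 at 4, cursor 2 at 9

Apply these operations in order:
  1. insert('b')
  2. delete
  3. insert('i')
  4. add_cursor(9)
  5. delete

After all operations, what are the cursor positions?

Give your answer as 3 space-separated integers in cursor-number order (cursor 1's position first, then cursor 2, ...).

Answer: 4 8 7

Derivation:
After op 1 (insert('b')): buffer="axfzbbwtmiby" (len 12), cursors c1@5 c2@11, authorship ....1.....2.
After op 2 (delete): buffer="axfzbwtmiy" (len 10), cursors c1@4 c2@9, authorship ..........
After op 3 (insert('i')): buffer="axfzibwtmiiy" (len 12), cursors c1@5 c2@11, authorship ....1.....2.
After op 4 (add_cursor(9)): buffer="axfzibwtmiiy" (len 12), cursors c1@5 c3@9 c2@11, authorship ....1.....2.
After op 5 (delete): buffer="axfzbwtiy" (len 9), cursors c1@4 c3@7 c2@8, authorship .........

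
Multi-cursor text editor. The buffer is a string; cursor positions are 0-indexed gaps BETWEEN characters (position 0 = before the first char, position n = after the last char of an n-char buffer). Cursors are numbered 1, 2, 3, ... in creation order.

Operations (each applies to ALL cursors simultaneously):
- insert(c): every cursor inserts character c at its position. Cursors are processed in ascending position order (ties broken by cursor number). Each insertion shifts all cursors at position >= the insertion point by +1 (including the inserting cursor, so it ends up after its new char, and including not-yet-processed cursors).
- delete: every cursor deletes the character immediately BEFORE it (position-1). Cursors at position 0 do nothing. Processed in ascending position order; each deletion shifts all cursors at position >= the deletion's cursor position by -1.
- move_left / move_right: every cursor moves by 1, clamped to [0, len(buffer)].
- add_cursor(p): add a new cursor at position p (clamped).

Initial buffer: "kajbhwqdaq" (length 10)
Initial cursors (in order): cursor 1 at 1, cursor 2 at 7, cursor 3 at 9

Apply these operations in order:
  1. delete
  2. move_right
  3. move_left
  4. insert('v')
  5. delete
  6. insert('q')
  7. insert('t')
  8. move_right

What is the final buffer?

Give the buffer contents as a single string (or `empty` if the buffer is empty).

Answer: qtajbhwqtdqtq

Derivation:
After op 1 (delete): buffer="ajbhwdq" (len 7), cursors c1@0 c2@5 c3@6, authorship .......
After op 2 (move_right): buffer="ajbhwdq" (len 7), cursors c1@1 c2@6 c3@7, authorship .......
After op 3 (move_left): buffer="ajbhwdq" (len 7), cursors c1@0 c2@5 c3@6, authorship .......
After op 4 (insert('v')): buffer="vajbhwvdvq" (len 10), cursors c1@1 c2@7 c3@9, authorship 1.....2.3.
After op 5 (delete): buffer="ajbhwdq" (len 7), cursors c1@0 c2@5 c3@6, authorship .......
After op 6 (insert('q')): buffer="qajbhwqdqq" (len 10), cursors c1@1 c2@7 c3@9, authorship 1.....2.3.
After op 7 (insert('t')): buffer="qtajbhwqtdqtq" (len 13), cursors c1@2 c2@9 c3@12, authorship 11.....22.33.
After op 8 (move_right): buffer="qtajbhwqtdqtq" (len 13), cursors c1@3 c2@10 c3@13, authorship 11.....22.33.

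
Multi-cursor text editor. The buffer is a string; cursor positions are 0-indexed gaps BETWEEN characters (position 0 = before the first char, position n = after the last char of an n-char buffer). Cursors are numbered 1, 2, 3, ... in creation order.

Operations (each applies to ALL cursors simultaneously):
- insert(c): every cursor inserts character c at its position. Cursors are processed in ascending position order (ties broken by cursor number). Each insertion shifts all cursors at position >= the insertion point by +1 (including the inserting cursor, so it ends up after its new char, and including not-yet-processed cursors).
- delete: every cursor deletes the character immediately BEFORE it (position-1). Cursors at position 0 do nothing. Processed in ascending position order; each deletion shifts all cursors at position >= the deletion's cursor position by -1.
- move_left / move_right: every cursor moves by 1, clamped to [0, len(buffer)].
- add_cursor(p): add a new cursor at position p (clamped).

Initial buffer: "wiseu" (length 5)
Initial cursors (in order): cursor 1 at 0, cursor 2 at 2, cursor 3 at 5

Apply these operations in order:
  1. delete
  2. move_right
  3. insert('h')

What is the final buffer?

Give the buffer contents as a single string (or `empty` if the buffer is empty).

After op 1 (delete): buffer="wse" (len 3), cursors c1@0 c2@1 c3@3, authorship ...
After op 2 (move_right): buffer="wse" (len 3), cursors c1@1 c2@2 c3@3, authorship ...
After op 3 (insert('h')): buffer="whsheh" (len 6), cursors c1@2 c2@4 c3@6, authorship .1.2.3

Answer: whsheh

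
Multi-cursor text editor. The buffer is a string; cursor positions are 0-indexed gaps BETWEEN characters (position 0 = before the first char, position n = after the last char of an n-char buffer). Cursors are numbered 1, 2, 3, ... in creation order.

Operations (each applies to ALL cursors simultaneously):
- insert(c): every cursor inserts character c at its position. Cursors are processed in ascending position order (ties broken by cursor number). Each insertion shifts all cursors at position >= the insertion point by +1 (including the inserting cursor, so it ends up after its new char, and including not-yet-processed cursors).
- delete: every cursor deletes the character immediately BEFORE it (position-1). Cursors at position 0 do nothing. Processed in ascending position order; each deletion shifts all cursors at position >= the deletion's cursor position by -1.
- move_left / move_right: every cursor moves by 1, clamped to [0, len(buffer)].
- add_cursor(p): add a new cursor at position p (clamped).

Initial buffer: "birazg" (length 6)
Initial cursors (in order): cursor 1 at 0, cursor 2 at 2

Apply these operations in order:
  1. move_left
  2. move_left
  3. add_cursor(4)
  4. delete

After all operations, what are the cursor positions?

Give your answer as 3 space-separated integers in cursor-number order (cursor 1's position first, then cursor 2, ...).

After op 1 (move_left): buffer="birazg" (len 6), cursors c1@0 c2@1, authorship ......
After op 2 (move_left): buffer="birazg" (len 6), cursors c1@0 c2@0, authorship ......
After op 3 (add_cursor(4)): buffer="birazg" (len 6), cursors c1@0 c2@0 c3@4, authorship ......
After op 4 (delete): buffer="birzg" (len 5), cursors c1@0 c2@0 c3@3, authorship .....

Answer: 0 0 3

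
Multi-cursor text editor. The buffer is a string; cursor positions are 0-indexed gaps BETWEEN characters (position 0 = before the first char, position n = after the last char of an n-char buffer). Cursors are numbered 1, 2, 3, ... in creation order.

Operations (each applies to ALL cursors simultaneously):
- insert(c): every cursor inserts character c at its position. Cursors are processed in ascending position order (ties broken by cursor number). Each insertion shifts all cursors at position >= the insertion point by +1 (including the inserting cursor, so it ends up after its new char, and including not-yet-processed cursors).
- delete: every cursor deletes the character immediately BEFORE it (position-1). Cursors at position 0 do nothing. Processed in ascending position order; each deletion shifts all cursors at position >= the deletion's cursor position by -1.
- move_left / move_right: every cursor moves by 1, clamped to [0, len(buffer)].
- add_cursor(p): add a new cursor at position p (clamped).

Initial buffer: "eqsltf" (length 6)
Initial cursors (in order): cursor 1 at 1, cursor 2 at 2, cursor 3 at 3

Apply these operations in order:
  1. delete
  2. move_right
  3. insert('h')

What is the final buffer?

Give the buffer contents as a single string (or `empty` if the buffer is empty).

Answer: lhhhtf

Derivation:
After op 1 (delete): buffer="ltf" (len 3), cursors c1@0 c2@0 c3@0, authorship ...
After op 2 (move_right): buffer="ltf" (len 3), cursors c1@1 c2@1 c3@1, authorship ...
After op 3 (insert('h')): buffer="lhhhtf" (len 6), cursors c1@4 c2@4 c3@4, authorship .123..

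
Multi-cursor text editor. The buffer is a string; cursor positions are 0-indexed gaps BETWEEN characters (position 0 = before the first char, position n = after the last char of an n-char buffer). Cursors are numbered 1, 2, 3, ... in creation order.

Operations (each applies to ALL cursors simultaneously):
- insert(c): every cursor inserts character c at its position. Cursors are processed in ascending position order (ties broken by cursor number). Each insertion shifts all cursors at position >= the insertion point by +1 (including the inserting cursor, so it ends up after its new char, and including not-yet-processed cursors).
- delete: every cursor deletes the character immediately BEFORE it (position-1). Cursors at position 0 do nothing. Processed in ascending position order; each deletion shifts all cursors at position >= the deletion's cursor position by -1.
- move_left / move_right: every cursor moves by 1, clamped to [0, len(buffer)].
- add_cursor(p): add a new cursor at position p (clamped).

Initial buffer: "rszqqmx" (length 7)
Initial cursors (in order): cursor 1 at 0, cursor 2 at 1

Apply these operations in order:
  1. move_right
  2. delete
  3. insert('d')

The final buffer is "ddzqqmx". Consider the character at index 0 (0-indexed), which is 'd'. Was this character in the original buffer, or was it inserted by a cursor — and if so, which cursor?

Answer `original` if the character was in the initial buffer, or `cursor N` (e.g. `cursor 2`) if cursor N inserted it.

After op 1 (move_right): buffer="rszqqmx" (len 7), cursors c1@1 c2@2, authorship .......
After op 2 (delete): buffer="zqqmx" (len 5), cursors c1@0 c2@0, authorship .....
After op 3 (insert('d')): buffer="ddzqqmx" (len 7), cursors c1@2 c2@2, authorship 12.....
Authorship (.=original, N=cursor N): 1 2 . . . . .
Index 0: author = 1

Answer: cursor 1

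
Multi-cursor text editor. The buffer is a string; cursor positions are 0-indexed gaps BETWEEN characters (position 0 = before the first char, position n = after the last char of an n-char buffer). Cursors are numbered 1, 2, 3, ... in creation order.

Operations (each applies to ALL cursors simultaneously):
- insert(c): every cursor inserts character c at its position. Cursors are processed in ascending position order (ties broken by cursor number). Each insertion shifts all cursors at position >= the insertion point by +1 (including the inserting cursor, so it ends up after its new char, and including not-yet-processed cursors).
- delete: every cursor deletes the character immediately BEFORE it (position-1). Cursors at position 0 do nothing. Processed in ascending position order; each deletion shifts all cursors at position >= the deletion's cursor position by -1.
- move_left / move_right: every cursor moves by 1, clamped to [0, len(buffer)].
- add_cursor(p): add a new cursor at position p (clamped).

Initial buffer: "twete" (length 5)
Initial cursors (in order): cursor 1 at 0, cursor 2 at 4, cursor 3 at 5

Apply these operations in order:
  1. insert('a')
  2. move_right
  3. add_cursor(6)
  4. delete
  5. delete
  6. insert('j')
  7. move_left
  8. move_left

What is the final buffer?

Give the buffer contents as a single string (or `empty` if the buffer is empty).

Answer: jjjj

Derivation:
After op 1 (insert('a')): buffer="atwetaea" (len 8), cursors c1@1 c2@6 c3@8, authorship 1....2.3
After op 2 (move_right): buffer="atwetaea" (len 8), cursors c1@2 c2@7 c3@8, authorship 1....2.3
After op 3 (add_cursor(6)): buffer="atwetaea" (len 8), cursors c1@2 c4@6 c2@7 c3@8, authorship 1....2.3
After op 4 (delete): buffer="awet" (len 4), cursors c1@1 c2@4 c3@4 c4@4, authorship 1...
After op 5 (delete): buffer="" (len 0), cursors c1@0 c2@0 c3@0 c4@0, authorship 
After op 6 (insert('j')): buffer="jjjj" (len 4), cursors c1@4 c2@4 c3@4 c4@4, authorship 1234
After op 7 (move_left): buffer="jjjj" (len 4), cursors c1@3 c2@3 c3@3 c4@3, authorship 1234
After op 8 (move_left): buffer="jjjj" (len 4), cursors c1@2 c2@2 c3@2 c4@2, authorship 1234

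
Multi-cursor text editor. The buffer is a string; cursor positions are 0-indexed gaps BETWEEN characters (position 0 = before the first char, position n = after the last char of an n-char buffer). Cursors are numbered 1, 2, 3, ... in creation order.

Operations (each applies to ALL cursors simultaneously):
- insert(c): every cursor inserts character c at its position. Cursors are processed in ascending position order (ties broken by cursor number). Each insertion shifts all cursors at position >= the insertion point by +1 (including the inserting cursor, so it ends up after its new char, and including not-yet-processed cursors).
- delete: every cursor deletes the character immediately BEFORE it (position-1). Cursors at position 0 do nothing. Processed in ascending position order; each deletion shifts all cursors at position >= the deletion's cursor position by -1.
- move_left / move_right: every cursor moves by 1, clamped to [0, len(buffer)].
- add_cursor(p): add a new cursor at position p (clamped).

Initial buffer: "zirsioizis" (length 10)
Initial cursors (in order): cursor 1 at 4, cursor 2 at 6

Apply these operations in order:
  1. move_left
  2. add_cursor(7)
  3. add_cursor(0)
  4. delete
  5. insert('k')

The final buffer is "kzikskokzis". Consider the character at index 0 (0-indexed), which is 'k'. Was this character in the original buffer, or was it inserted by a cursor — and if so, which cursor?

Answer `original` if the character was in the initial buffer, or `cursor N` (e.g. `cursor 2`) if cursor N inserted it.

Answer: cursor 4

Derivation:
After op 1 (move_left): buffer="zirsioizis" (len 10), cursors c1@3 c2@5, authorship ..........
After op 2 (add_cursor(7)): buffer="zirsioizis" (len 10), cursors c1@3 c2@5 c3@7, authorship ..........
After op 3 (add_cursor(0)): buffer="zirsioizis" (len 10), cursors c4@0 c1@3 c2@5 c3@7, authorship ..........
After op 4 (delete): buffer="zisozis" (len 7), cursors c4@0 c1@2 c2@3 c3@4, authorship .......
After op 5 (insert('k')): buffer="kzikskokzis" (len 11), cursors c4@1 c1@4 c2@6 c3@8, authorship 4..1.2.3...
Authorship (.=original, N=cursor N): 4 . . 1 . 2 . 3 . . .
Index 0: author = 4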